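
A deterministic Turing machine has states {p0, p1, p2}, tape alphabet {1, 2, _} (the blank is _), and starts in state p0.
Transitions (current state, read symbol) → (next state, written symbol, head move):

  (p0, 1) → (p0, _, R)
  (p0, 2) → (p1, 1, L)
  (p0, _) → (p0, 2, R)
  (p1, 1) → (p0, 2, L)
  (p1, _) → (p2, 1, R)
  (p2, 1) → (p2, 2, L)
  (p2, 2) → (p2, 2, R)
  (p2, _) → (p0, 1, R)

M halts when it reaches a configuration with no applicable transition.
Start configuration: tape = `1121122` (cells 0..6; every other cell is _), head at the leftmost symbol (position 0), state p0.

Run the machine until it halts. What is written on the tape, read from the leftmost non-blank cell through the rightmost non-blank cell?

21121122

state=p0 head=0 tape=_[1]121122   (p0,1)→(p0,_,R)
state=p0 head=1 tape=__[1]21122   (p0,1)→(p0,_,R)
state=p0 head=2 tape=___[2]1122   (p0,2)→(p1,1,L)
state=p1 head=1 tape=__[_]11122   (p1,_)→(p2,1,R)
state=p2 head=2 tape=__1[1]1122   (p2,1)→(p2,2,L)
state=p2 head=1 tape=__[1]21122   (p2,1)→(p2,2,L)
state=p2 head=0 tape=_[_]221122   (p2,_)→(p0,1,R)
state=p0 head=1 tape=_1[2]21122   (p0,2)→(p1,1,L)
state=p1 head=0 tape=_[1]121122   (p1,1)→(p0,2,L)
state=p0 head=-1 tape=[_]2121122   (p0,_)→(p0,2,R)
state=p0 head=0 tape=2[2]121122   (p0,2)→(p1,1,L)
state=p1 head=-1 tape=[2]1121122
The non-blank tape span at halt is 21121122.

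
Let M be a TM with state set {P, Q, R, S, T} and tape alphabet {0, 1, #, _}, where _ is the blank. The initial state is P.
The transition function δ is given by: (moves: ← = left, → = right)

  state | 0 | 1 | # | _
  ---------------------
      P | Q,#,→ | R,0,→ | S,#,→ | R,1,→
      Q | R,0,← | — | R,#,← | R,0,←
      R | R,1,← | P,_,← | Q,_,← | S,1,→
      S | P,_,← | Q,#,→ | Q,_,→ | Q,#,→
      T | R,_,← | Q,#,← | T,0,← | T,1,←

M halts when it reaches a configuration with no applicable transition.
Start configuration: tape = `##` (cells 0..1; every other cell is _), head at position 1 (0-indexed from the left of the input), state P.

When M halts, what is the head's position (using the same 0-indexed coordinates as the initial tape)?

-1

P | __#[#]__   read # → write #, move →, go to S
S | __##[_]_   read _ → write #, move →, go to Q
Q | __###[_]   read _ → write 0, move ←, go to R
R | __##[#]0   read # → write _, move ←, go to Q
Q | __#[#]_0   read # → write #, move ←, go to R
R | __[#]#_0   read # → write _, move ←, go to Q
Q | _[_]_#_0   read _ → write 0, move ←, go to R
R | [_]0_#_0   read _ → write 1, move →, go to S
S | 1[0]_#_0   read 0 → write _, move ←, go to P
P | [1]__#_0   read 1 → write 0, move →, go to R
R | 0[_]_#_0   read _ → write 1, move →, go to S
S | 01[_]#_0   read _ → write #, move →, go to Q
Q | 01#[#]_0   read # → write #, move ←, go to R
R | 01[#]#_0   read # → write _, move ←, go to Q
Q | 0[1]_#_0
At halt the head is at cell -1.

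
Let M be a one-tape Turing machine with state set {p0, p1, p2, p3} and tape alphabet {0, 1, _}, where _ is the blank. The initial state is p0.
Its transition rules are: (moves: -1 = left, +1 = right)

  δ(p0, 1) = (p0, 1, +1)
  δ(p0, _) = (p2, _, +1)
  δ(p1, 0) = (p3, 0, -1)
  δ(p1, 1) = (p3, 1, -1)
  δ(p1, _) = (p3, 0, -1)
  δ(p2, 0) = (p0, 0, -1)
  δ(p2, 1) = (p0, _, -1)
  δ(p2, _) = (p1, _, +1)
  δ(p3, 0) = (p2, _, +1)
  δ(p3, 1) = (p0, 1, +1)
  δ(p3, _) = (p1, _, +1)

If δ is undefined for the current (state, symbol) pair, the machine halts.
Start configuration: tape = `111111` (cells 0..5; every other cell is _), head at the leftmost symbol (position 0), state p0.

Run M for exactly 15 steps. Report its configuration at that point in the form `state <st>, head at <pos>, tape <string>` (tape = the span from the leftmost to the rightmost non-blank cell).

state p3, head at 7, tape 111111__0

p0 | [1]11111___   read 1 → write 1, move +1, go to p0
p0 | 1[1]1111___   read 1 → write 1, move +1, go to p0
p0 | 11[1]111___   read 1 → write 1, move +1, go to p0
p0 | 111[1]11___   read 1 → write 1, move +1, go to p0
p0 | 1111[1]1___   read 1 → write 1, move +1, go to p0
p0 | 11111[1]___   read 1 → write 1, move +1, go to p0
p0 | 111111[_]__   read _ → write _, move +1, go to p2
p2 | 111111_[_]_   read _ → write _, move +1, go to p1
p1 | 111111__[_]   read _ → write 0, move -1, go to p3
p3 | 111111_[_]0   read _ → write _, move +1, go to p1
p1 | 111111__[0]   read 0 → write 0, move -1, go to p3
p3 | 111111_[_]0   read _ → write _, move +1, go to p1
p1 | 111111__[0]   read 0 → write 0, move -1, go to p3
p3 | 111111_[_]0   read _ → write _, move +1, go to p1
p1 | 111111__[0]   read 0 → write 0, move -1, go to p3
p3 | 111111_[_]0
After 15 steps: state p3, head at 7, tape 111111__0.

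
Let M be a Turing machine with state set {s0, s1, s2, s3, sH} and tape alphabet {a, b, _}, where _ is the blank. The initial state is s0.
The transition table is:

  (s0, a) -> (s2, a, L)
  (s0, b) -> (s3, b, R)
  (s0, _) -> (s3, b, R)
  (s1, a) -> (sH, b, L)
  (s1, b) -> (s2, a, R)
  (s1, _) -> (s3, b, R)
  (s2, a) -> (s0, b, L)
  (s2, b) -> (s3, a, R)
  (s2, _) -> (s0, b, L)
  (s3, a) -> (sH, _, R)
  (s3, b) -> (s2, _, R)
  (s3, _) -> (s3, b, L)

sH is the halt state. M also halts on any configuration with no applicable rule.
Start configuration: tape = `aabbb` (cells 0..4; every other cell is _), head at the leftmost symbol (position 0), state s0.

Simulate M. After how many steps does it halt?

15

state=s0 head=0 tape=__[a]abbb_   (s0,a)→(s2,a,L)
state=s2 head=-1 tape=_[_]aabbb_   (s2,_)→(s0,b,L)
state=s0 head=-2 tape=[_]baabbb_   (s0,_)→(s3,b,R)
state=s3 head=-1 tape=b[b]aabbb_   (s3,b)→(s2,_,R)
state=s2 head=0 tape=b_[a]abbb_   (s2,a)→(s0,b,L)
state=s0 head=-1 tape=b[_]babbb_   (s0,_)→(s3,b,R)
state=s3 head=0 tape=bb[b]abbb_   (s3,b)→(s2,_,R)
state=s2 head=1 tape=bb_[a]bbb_   (s2,a)→(s0,b,L)
state=s0 head=0 tape=bb[_]bbbb_   (s0,_)→(s3,b,R)
state=s3 head=1 tape=bbb[b]bbb_   (s3,b)→(s2,_,R)
state=s2 head=2 tape=bbb_[b]bb_   (s2,b)→(s3,a,R)
state=s3 head=3 tape=bbb_a[b]b_   (s3,b)→(s2,_,R)
state=s2 head=4 tape=bbb_a_[b]_   (s2,b)→(s3,a,R)
state=s3 head=5 tape=bbb_a_a[_]   (s3,_)→(s3,b,L)
state=s3 head=4 tape=bbb_a_[a]b   (s3,a)→(sH,_,R)
state=sH head=5 tape=bbb_a__[b]
M halts after 15 transitions.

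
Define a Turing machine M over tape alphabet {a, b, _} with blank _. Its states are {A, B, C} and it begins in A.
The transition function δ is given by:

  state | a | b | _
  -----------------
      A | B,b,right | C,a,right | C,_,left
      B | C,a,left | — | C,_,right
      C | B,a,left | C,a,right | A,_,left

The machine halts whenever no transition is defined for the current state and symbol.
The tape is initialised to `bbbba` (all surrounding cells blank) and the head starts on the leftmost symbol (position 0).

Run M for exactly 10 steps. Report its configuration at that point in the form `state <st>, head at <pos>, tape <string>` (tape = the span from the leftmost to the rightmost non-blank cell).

A | _[b]bbba   read b → write a, move right, go to C
C | _a[b]bba   read b → write a, move right, go to C
C | _aa[b]ba   read b → write a, move right, go to C
C | _aaa[b]a   read b → write a, move right, go to C
C | _aaaa[a]   read a → write a, move left, go to B
B | _aaa[a]a   read a → write a, move left, go to C
C | _aa[a]aa   read a → write a, move left, go to B
B | _a[a]aaa   read a → write a, move left, go to C
C | _[a]aaaa   read a → write a, move left, go to B
B | [_]aaaaa   read _ → write _, move right, go to C
C | _[a]aaaa
After 10 steps: state C, head at 0, tape aaaaa.

state C, head at 0, tape aaaaa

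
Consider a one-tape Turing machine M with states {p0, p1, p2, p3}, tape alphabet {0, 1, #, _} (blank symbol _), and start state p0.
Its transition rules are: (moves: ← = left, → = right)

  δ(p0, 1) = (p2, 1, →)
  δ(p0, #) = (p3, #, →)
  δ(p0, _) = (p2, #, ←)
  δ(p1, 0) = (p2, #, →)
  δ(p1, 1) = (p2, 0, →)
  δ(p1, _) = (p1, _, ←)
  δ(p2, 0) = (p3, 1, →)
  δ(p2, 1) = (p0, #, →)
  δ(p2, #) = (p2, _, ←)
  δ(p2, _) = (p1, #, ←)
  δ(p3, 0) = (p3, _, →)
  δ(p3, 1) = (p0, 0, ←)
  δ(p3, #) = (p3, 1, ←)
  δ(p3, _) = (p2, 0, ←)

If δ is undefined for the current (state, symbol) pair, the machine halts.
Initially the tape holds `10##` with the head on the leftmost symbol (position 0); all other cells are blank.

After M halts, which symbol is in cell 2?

1

state=p0 head=0 tape=[1]0##_   (p0,1)→(p2,1,→)
state=p2 head=1 tape=1[0]##_   (p2,0)→(p3,1,→)
state=p3 head=2 tape=11[#]#_   (p3,#)→(p3,1,←)
state=p3 head=1 tape=1[1]1#_   (p3,1)→(p0,0,←)
state=p0 head=0 tape=[1]01#_   (p0,1)→(p2,1,→)
state=p2 head=1 tape=1[0]1#_   (p2,0)→(p3,1,→)
state=p3 head=2 tape=11[1]#_   (p3,1)→(p0,0,←)
state=p0 head=1 tape=1[1]0#_   (p0,1)→(p2,1,→)
state=p2 head=2 tape=11[0]#_   (p2,0)→(p3,1,→)
state=p3 head=3 tape=111[#]_   (p3,#)→(p3,1,←)
state=p3 head=2 tape=11[1]1_   (p3,1)→(p0,0,←)
state=p0 head=1 tape=1[1]01_   (p0,1)→(p2,1,→)
state=p2 head=2 tape=11[0]1_   (p2,0)→(p3,1,→)
state=p3 head=3 tape=111[1]_   (p3,1)→(p0,0,←)
state=p0 head=2 tape=11[1]0_   (p0,1)→(p2,1,→)
state=p2 head=3 tape=111[0]_   (p2,0)→(p3,1,→)
state=p3 head=4 tape=1111[_]   (p3,_)→(p2,0,←)
state=p2 head=3 tape=111[1]0   (p2,1)→(p0,#,→)
state=p0 head=4 tape=111#[0]
Cell 2 holds 1 when M halts.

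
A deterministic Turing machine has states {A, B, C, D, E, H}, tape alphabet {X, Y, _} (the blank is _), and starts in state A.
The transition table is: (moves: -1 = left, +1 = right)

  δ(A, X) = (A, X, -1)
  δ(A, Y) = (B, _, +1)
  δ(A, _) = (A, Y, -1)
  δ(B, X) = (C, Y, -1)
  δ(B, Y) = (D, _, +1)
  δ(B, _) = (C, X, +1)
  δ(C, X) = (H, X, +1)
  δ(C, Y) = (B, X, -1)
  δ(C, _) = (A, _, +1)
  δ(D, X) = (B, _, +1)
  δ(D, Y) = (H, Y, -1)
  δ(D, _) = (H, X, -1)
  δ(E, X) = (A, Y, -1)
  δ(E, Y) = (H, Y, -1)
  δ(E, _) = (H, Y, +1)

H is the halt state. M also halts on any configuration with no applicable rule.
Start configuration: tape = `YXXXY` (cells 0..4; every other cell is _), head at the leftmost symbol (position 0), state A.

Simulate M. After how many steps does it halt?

12

state=A head=0 tape=[Y]XXXY_   (A,Y)→(B,_,+1)
state=B head=1 tape=_[X]XXY_   (B,X)→(C,Y,-1)
state=C head=0 tape=[_]YXXY_   (C,_)→(A,_,+1)
state=A head=1 tape=_[Y]XXY_   (A,Y)→(B,_,+1)
state=B head=2 tape=__[X]XY_   (B,X)→(C,Y,-1)
state=C head=1 tape=_[_]YXY_   (C,_)→(A,_,+1)
state=A head=2 tape=__[Y]XY_   (A,Y)→(B,_,+1)
state=B head=3 tape=___[X]Y_   (B,X)→(C,Y,-1)
state=C head=2 tape=__[_]YY_   (C,_)→(A,_,+1)
state=A head=3 tape=___[Y]Y_   (A,Y)→(B,_,+1)
state=B head=4 tape=____[Y]_   (B,Y)→(D,_,+1)
state=D head=5 tape=_____[_]   (D,_)→(H,X,-1)
state=H head=4 tape=____[_]X
M halts after 12 transitions.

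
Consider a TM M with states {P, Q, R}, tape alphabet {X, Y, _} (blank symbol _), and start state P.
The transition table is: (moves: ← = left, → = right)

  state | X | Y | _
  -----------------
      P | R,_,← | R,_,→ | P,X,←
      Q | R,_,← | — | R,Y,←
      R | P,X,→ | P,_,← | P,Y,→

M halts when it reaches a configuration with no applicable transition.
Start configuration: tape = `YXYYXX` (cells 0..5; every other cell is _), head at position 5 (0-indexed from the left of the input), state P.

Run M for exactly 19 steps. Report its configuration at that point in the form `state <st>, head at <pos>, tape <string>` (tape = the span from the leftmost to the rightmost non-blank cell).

state R, head at 4, tape YX__X

state=P head=5 tape=YXYYX[X]   (P,X)→(R,_,←)
state=R head=4 tape=YXYY[X]_   (R,X)→(P,X,→)
state=P head=5 tape=YXYYX[_]   (P,_)→(P,X,←)
state=P head=4 tape=YXYY[X]X   (P,X)→(R,_,←)
state=R head=3 tape=YXY[Y]_X   (R,Y)→(P,_,←)
state=P head=2 tape=YX[Y]__X   (P,Y)→(R,_,→)
state=R head=3 tape=YX_[_]_X   (R,_)→(P,Y,→)
state=P head=4 tape=YX_Y[_]X   (P,_)→(P,X,←)
state=P head=3 tape=YX_[Y]XX   (P,Y)→(R,_,→)
state=R head=4 tape=YX__[X]X   (R,X)→(P,X,→)
state=P head=5 tape=YX__X[X]   (P,X)→(R,_,←)
state=R head=4 tape=YX__[X]_   (R,X)→(P,X,→)
state=P head=5 tape=YX__X[_]   (P,_)→(P,X,←)
state=P head=4 tape=YX__[X]X   (P,X)→(R,_,←)
state=R head=3 tape=YX_[_]_X   (R,_)→(P,Y,→)
state=P head=4 tape=YX_Y[_]X   (P,_)→(P,X,←)
state=P head=3 tape=YX_[Y]XX   (P,Y)→(R,_,→)
state=R head=4 tape=YX__[X]X   (R,X)→(P,X,→)
state=P head=5 tape=YX__X[X]   (P,X)→(R,_,←)
state=R head=4 tape=YX__[X]_
After 19 steps: state R, head at 4, tape YX__X.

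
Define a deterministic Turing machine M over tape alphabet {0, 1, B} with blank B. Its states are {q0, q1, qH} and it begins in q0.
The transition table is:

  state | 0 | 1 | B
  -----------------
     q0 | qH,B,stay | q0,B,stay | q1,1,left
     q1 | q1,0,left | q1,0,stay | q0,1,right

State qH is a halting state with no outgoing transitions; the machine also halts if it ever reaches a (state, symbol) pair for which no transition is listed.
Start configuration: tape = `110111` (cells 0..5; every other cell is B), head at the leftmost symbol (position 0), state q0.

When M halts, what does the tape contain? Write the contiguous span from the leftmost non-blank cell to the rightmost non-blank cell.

1B110111

q0 | BB[1]10111   read 1 → write B, move stay, go to q0
q0 | BB[B]10111   read B → write 1, move left, go to q1
q1 | B[B]110111   read B → write 1, move right, go to q0
q0 | B1[1]10111   read 1 → write B, move stay, go to q0
q0 | B1[B]10111   read B → write 1, move left, go to q1
q1 | B[1]110111   read 1 → write 0, move stay, go to q1
q1 | B[0]110111   read 0 → write 0, move left, go to q1
q1 | [B]0110111   read B → write 1, move right, go to q0
q0 | 1[0]110111   read 0 → write B, move stay, go to qH
qH | 1[B]110111
The non-blank tape span at halt is 1B110111.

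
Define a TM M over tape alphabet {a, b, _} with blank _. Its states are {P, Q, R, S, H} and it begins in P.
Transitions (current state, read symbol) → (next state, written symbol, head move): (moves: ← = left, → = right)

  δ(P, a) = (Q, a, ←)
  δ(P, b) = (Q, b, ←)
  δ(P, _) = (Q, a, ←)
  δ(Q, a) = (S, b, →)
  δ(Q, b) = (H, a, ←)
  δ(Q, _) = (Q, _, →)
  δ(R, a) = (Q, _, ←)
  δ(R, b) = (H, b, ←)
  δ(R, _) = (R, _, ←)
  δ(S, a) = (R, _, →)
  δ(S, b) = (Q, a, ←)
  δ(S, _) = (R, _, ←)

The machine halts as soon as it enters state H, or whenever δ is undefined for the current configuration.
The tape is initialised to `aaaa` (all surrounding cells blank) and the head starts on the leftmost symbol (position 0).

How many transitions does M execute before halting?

10

P | _[a]aaa_   read a → write a, move ←, go to Q
Q | [_]aaaa_   read _ → write _, move →, go to Q
Q | _[a]aaa_   read a → write b, move →, go to S
S | _b[a]aa_   read a → write _, move →, go to R
R | _b_[a]a_   read a → write _, move ←, go to Q
Q | _b[_]_a_   read _ → write _, move →, go to Q
Q | _b_[_]a_   read _ → write _, move →, go to Q
Q | _b__[a]_   read a → write b, move →, go to S
S | _b__b[_]   read _ → write _, move ←, go to R
R | _b__[b]_   read b → write b, move ←, go to H
H | _b_[_]b_
M halts after 10 transitions.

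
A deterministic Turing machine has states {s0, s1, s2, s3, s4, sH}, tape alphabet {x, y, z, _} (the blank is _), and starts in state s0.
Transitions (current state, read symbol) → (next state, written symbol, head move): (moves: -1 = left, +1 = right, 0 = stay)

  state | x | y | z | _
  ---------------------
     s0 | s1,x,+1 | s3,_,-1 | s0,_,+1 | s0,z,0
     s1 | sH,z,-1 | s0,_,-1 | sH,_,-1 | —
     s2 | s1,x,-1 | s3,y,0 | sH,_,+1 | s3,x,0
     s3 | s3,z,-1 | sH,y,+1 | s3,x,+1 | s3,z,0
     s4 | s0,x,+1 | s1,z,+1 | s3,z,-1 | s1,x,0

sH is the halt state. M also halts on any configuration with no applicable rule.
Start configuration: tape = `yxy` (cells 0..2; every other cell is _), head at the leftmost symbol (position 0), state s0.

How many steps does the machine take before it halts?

s0 | __[y]xy_   read y → write _, move -1, go to s3
s3 | _[_]_xy_   read _ → write z, move 0, go to s3
s3 | _[z]_xy_   read z → write x, move +1, go to s3
s3 | _x[_]xy_   read _ → write z, move 0, go to s3
s3 | _x[z]xy_   read z → write x, move +1, go to s3
s3 | _xx[x]y_   read x → write z, move -1, go to s3
s3 | _x[x]zy_   read x → write z, move -1, go to s3
s3 | _[x]zzy_   read x → write z, move -1, go to s3
s3 | [_]zzzy_   read _ → write z, move 0, go to s3
s3 | [z]zzzy_   read z → write x, move +1, go to s3
s3 | x[z]zzy_   read z → write x, move +1, go to s3
s3 | xx[z]zy_   read z → write x, move +1, go to s3
s3 | xxx[z]y_   read z → write x, move +1, go to s3
s3 | xxxx[y]_   read y → write y, move +1, go to sH
sH | xxxxy[_]
M halts after 14 transitions.

14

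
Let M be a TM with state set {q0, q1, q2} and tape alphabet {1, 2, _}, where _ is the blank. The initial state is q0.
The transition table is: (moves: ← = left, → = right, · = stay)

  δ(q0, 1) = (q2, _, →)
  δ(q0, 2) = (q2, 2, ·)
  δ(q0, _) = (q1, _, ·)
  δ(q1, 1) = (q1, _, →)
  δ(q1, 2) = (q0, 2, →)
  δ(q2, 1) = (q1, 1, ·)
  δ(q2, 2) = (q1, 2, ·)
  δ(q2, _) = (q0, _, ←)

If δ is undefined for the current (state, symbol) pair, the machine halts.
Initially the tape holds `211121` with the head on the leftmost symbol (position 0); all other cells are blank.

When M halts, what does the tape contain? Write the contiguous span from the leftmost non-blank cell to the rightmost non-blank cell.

2___2

q0 | [2]11121_   read 2 → write 2, move ·, go to q2
q2 | [2]11121_   read 2 → write 2, move ·, go to q1
q1 | [2]11121_   read 2 → write 2, move →, go to q0
q0 | 2[1]1121_   read 1 → write _, move →, go to q2
q2 | 2_[1]121_   read 1 → write 1, move ·, go to q1
q1 | 2_[1]121_   read 1 → write _, move →, go to q1
q1 | 2__[1]21_   read 1 → write _, move →, go to q1
q1 | 2___[2]1_   read 2 → write 2, move →, go to q0
q0 | 2___2[1]_   read 1 → write _, move →, go to q2
q2 | 2___2_[_]   read _ → write _, move ←, go to q0
q0 | 2___2[_]_   read _ → write _, move ·, go to q1
q1 | 2___2[_]_
The non-blank tape span at halt is 2___2.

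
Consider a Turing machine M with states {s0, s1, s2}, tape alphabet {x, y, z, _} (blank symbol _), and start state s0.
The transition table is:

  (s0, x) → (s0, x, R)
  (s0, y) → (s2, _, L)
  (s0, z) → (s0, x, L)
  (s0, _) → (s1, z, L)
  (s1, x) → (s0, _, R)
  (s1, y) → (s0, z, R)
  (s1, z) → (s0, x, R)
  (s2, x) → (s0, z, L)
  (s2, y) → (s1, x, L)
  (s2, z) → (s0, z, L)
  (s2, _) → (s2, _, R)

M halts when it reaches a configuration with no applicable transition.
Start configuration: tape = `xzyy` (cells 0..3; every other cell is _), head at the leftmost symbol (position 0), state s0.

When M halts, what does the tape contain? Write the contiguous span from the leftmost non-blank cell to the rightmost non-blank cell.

zxxy

s0 | _[x]zyy   read x → write x, move R, go to s0
s0 | _x[z]yy   read z → write x, move L, go to s0
s0 | _[x]xyy   read x → write x, move R, go to s0
s0 | _x[x]yy   read x → write x, move R, go to s0
s0 | _xx[y]y   read y → write _, move L, go to s2
s2 | _x[x]_y   read x → write z, move L, go to s0
s0 | _[x]z_y   read x → write x, move R, go to s0
s0 | _x[z]_y   read z → write x, move L, go to s0
s0 | _[x]x_y   read x → write x, move R, go to s0
s0 | _x[x]_y   read x → write x, move R, go to s0
s0 | _xx[_]y   read _ → write z, move L, go to s1
s1 | _x[x]zy   read x → write _, move R, go to s0
s0 | _x_[z]y   read z → write x, move L, go to s0
s0 | _x[_]xy   read _ → write z, move L, go to s1
s1 | _[x]zxy   read x → write _, move R, go to s0
s0 | __[z]xy   read z → write x, move L, go to s0
s0 | _[_]xxy   read _ → write z, move L, go to s1
s1 | [_]zxxy
The non-blank tape span at halt is zxxy.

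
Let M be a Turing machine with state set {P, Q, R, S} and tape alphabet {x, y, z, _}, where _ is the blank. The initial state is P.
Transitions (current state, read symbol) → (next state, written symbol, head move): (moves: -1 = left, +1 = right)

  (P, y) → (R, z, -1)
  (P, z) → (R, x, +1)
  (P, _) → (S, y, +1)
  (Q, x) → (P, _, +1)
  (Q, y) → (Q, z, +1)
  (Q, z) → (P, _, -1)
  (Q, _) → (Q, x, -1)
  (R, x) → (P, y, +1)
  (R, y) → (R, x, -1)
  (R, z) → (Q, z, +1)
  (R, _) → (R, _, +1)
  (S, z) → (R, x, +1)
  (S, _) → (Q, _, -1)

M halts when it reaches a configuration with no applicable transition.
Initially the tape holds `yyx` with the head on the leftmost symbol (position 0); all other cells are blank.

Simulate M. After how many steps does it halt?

18

state=P head=0 tape=_[y]yx__   (P,y)→(R,z,-1)
state=R head=-1 tape=[_]zyx__   (R,_)→(R,_,+1)
state=R head=0 tape=_[z]yx__   (R,z)→(Q,z,+1)
state=Q head=1 tape=_z[y]x__   (Q,y)→(Q,z,+1)
state=Q head=2 tape=_zz[x]__   (Q,x)→(P,_,+1)
state=P head=3 tape=_zz_[_]_   (P,_)→(S,y,+1)
state=S head=4 tape=_zz_y[_]   (S,_)→(Q,_,-1)
state=Q head=3 tape=_zz_[y]_   (Q,y)→(Q,z,+1)
state=Q head=4 tape=_zz_z[_]   (Q,_)→(Q,x,-1)
state=Q head=3 tape=_zz_[z]x   (Q,z)→(P,_,-1)
state=P head=2 tape=_zz[_]_x   (P,_)→(S,y,+1)
state=S head=3 tape=_zzy[_]x   (S,_)→(Q,_,-1)
state=Q head=2 tape=_zz[y]_x   (Q,y)→(Q,z,+1)
state=Q head=3 tape=_zzz[_]x   (Q,_)→(Q,x,-1)
state=Q head=2 tape=_zz[z]xx   (Q,z)→(P,_,-1)
state=P head=1 tape=_z[z]_xx   (P,z)→(R,x,+1)
state=R head=2 tape=_zx[_]xx   (R,_)→(R,_,+1)
state=R head=3 tape=_zx_[x]x   (R,x)→(P,y,+1)
state=P head=4 tape=_zx_y[x]
M halts after 18 transitions.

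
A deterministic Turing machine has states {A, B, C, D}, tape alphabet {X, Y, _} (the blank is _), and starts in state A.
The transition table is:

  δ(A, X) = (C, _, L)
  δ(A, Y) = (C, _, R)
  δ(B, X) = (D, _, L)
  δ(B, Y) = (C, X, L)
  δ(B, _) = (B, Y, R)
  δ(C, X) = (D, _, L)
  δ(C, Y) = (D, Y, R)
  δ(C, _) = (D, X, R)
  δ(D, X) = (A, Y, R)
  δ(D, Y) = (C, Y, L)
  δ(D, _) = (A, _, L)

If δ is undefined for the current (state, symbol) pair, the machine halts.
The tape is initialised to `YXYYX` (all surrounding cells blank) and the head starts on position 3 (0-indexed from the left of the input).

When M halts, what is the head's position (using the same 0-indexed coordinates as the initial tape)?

A | ___YXY[Y]X   read Y → write _, move R, go to C
C | ___YXY_[X]   read X → write _, move L, go to D
D | ___YXY[_]_   read _ → write _, move L, go to A
A | ___YX[Y]__   read Y → write _, move R, go to C
C | ___YX_[_]_   read _ → write X, move R, go to D
D | ___YX_X[_]   read _ → write _, move L, go to A
A | ___YX_[X]_   read X → write _, move L, go to C
C | ___YX[_]__   read _ → write X, move R, go to D
D | ___YXX[_]_   read _ → write _, move L, go to A
A | ___YX[X]__   read X → write _, move L, go to C
C | ___Y[X]___   read X → write _, move L, go to D
D | ___[Y]____   read Y → write Y, move L, go to C
C | __[_]Y____   read _ → write X, move R, go to D
D | __X[Y]____   read Y → write Y, move L, go to C
C | __[X]Y____   read X → write _, move L, go to D
D | _[_]_Y____   read _ → write _, move L, go to A
A | [_]__Y____
At halt the head is at cell -3.

-3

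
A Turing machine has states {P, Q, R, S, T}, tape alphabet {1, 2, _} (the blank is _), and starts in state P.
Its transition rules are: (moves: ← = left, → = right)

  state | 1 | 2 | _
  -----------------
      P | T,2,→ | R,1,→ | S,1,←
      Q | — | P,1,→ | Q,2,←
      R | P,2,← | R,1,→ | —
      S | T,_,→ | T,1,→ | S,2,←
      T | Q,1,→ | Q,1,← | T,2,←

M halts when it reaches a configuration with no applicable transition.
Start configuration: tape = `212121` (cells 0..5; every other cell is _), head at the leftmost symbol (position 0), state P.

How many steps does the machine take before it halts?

state=P head=0 tape=[2]12121_   (P,2)→(R,1,→)
state=R head=1 tape=1[1]2121_   (R,1)→(P,2,←)
state=P head=0 tape=[1]22121_   (P,1)→(T,2,→)
state=T head=1 tape=2[2]2121_   (T,2)→(Q,1,←)
state=Q head=0 tape=[2]12121_   (Q,2)→(P,1,→)
state=P head=1 tape=1[1]2121_   (P,1)→(T,2,→)
state=T head=2 tape=12[2]121_   (T,2)→(Q,1,←)
state=Q head=1 tape=1[2]1121_   (Q,2)→(P,1,→)
state=P head=2 tape=11[1]121_   (P,1)→(T,2,→)
state=T head=3 tape=112[1]21_   (T,1)→(Q,1,→)
state=Q head=4 tape=1121[2]1_   (Q,2)→(P,1,→)
state=P head=5 tape=11211[1]_   (P,1)→(T,2,→)
state=T head=6 tape=112112[_]   (T,_)→(T,2,←)
state=T head=5 tape=11211[2]2   (T,2)→(Q,1,←)
state=Q head=4 tape=1121[1]12
M halts after 14 transitions.

14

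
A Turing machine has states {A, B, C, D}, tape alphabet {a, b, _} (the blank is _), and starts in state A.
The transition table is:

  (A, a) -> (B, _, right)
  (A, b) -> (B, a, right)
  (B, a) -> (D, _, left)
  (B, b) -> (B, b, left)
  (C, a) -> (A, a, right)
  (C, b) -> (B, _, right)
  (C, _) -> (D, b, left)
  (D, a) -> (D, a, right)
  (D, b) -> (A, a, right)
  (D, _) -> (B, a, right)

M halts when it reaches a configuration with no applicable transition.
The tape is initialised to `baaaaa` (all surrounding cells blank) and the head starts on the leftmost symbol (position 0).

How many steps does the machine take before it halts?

16

state=A head=0 tape=[b]aaaaa_   (A,b)→(B,a,right)
state=B head=1 tape=a[a]aaaa_   (B,a)→(D,_,left)
state=D head=0 tape=[a]_aaaa_   (D,a)→(D,a,right)
state=D head=1 tape=a[_]aaaa_   (D,_)→(B,a,right)
state=B head=2 tape=aa[a]aaa_   (B,a)→(D,_,left)
state=D head=1 tape=a[a]_aaa_   (D,a)→(D,a,right)
state=D head=2 tape=aa[_]aaa_   (D,_)→(B,a,right)
state=B head=3 tape=aaa[a]aa_   (B,a)→(D,_,left)
state=D head=2 tape=aa[a]_aa_   (D,a)→(D,a,right)
state=D head=3 tape=aaa[_]aa_   (D,_)→(B,a,right)
state=B head=4 tape=aaaa[a]a_   (B,a)→(D,_,left)
state=D head=3 tape=aaa[a]_a_   (D,a)→(D,a,right)
state=D head=4 tape=aaaa[_]a_   (D,_)→(B,a,right)
state=B head=5 tape=aaaaa[a]_   (B,a)→(D,_,left)
state=D head=4 tape=aaaa[a]__   (D,a)→(D,a,right)
state=D head=5 tape=aaaaa[_]_   (D,_)→(B,a,right)
state=B head=6 tape=aaaaaa[_]
M halts after 16 transitions.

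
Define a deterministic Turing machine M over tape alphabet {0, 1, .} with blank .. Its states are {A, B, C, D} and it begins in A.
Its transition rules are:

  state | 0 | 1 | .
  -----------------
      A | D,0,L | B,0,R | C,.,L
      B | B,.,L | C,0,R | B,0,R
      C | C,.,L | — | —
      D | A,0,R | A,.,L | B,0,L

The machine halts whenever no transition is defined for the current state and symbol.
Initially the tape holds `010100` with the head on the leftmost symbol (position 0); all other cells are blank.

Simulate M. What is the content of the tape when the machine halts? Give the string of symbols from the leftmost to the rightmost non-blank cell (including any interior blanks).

100

state=A head=0 tape=.....[0]10100   (A,0)→(D,0,L)
state=D head=-1 tape=....[.]010100   (D,.)→(B,0,L)
state=B head=-2 tape=...[.]0010100   (B,.)→(B,0,R)
state=B head=-1 tape=...0[0]010100   (B,0)→(B,.,L)
state=B head=-2 tape=...[0].010100   (B,0)→(B,.,L)
state=B head=-3 tape=..[.]..010100   (B,.)→(B,0,R)
state=B head=-2 tape=..0[.].010100   (B,.)→(B,0,R)
state=B head=-1 tape=..00[.]010100   (B,.)→(B,0,R)
state=B head=0 tape=..000[0]10100   (B,0)→(B,.,L)
state=B head=-1 tape=..00[0].10100   (B,0)→(B,.,L)
state=B head=-2 tape=..0[0]..10100   (B,0)→(B,.,L)
state=B head=-3 tape=..[0]...10100   (B,0)→(B,.,L)
state=B head=-4 tape=.[.]....10100   (B,.)→(B,0,R)
state=B head=-3 tape=.0[.]...10100   (B,.)→(B,0,R)
state=B head=-2 tape=.00[.]..10100   (B,.)→(B,0,R)
state=B head=-1 tape=.000[.].10100   (B,.)→(B,0,R)
state=B head=0 tape=.0000[.]10100   (B,.)→(B,0,R)
state=B head=1 tape=.00000[1]0100   (B,1)→(C,0,R)
state=C head=2 tape=.000000[0]100   (C,0)→(C,.,L)
state=C head=1 tape=.00000[0].100   (C,0)→(C,.,L)
state=C head=0 tape=.0000[0]..100   (C,0)→(C,.,L)
state=C head=-1 tape=.000[0]...100   (C,0)→(C,.,L)
state=C head=-2 tape=.00[0]....100   (C,0)→(C,.,L)
state=C head=-3 tape=.0[0].....100   (C,0)→(C,.,L)
state=C head=-4 tape=.[0]......100   (C,0)→(C,.,L)
state=C head=-5 tape=[.].......100
The non-blank tape span at halt is 100.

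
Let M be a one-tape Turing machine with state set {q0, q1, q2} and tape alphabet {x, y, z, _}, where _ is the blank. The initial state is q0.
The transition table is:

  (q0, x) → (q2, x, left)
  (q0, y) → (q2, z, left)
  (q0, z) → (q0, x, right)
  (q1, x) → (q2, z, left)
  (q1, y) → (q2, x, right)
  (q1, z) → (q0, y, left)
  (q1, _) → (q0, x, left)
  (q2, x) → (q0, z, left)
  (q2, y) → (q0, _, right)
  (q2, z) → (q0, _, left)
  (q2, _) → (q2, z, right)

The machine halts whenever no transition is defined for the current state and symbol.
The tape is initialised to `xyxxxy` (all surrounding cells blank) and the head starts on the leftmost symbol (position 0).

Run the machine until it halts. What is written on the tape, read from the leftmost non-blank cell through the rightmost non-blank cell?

zxzxzxxxy

state=q0 head=0 tape=____[x]yxxxy   (q0,x)→(q2,x,left)
state=q2 head=-1 tape=___[_]xyxxxy   (q2,_)→(q2,z,right)
state=q2 head=0 tape=___z[x]yxxxy   (q2,x)→(q0,z,left)
state=q0 head=-1 tape=___[z]zyxxxy   (q0,z)→(q0,x,right)
state=q0 head=0 tape=___x[z]yxxxy   (q0,z)→(q0,x,right)
state=q0 head=1 tape=___xx[y]xxxy   (q0,y)→(q2,z,left)
state=q2 head=0 tape=___x[x]zxxxy   (q2,x)→(q0,z,left)
state=q0 head=-1 tape=___[x]zzxxxy   (q0,x)→(q2,x,left)
state=q2 head=-2 tape=__[_]xzzxxxy   (q2,_)→(q2,z,right)
state=q2 head=-1 tape=__z[x]zzxxxy   (q2,x)→(q0,z,left)
state=q0 head=-2 tape=__[z]zzzxxxy   (q0,z)→(q0,x,right)
state=q0 head=-1 tape=__x[z]zzxxxy   (q0,z)→(q0,x,right)
state=q0 head=0 tape=__xx[z]zxxxy   (q0,z)→(q0,x,right)
state=q0 head=1 tape=__xxx[z]xxxy   (q0,z)→(q0,x,right)
state=q0 head=2 tape=__xxxx[x]xxy   (q0,x)→(q2,x,left)
state=q2 head=1 tape=__xxx[x]xxxy   (q2,x)→(q0,z,left)
state=q0 head=0 tape=__xx[x]zxxxy   (q0,x)→(q2,x,left)
state=q2 head=-1 tape=__x[x]xzxxxy   (q2,x)→(q0,z,left)
state=q0 head=-2 tape=__[x]zxzxxxy   (q0,x)→(q2,x,left)
state=q2 head=-3 tape=_[_]xzxzxxxy   (q2,_)→(q2,z,right)
state=q2 head=-2 tape=_z[x]zxzxxxy   (q2,x)→(q0,z,left)
state=q0 head=-3 tape=_[z]zzxzxxxy   (q0,z)→(q0,x,right)
state=q0 head=-2 tape=_x[z]zxzxxxy   (q0,z)→(q0,x,right)
state=q0 head=-1 tape=_xx[z]xzxxxy   (q0,z)→(q0,x,right)
state=q0 head=0 tape=_xxx[x]zxxxy   (q0,x)→(q2,x,left)
state=q2 head=-1 tape=_xx[x]xzxxxy   (q2,x)→(q0,z,left)
state=q0 head=-2 tape=_x[x]zxzxxxy   (q0,x)→(q2,x,left)
state=q2 head=-3 tape=_[x]xzxzxxxy   (q2,x)→(q0,z,left)
state=q0 head=-4 tape=[_]zxzxzxxxy
The non-blank tape span at halt is zxzxzxxxy.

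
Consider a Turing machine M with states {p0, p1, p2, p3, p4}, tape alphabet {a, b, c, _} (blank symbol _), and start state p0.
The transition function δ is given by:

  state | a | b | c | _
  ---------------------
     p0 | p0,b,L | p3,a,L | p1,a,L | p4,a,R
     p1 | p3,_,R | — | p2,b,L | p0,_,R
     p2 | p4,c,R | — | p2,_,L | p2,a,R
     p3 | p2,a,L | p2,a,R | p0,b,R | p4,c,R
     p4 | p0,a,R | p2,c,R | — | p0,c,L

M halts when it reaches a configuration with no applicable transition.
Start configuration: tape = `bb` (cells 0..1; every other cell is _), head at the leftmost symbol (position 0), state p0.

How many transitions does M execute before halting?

state=p0 head=0 tape=__[b]b__   (p0,b)→(p3,a,L)
state=p3 head=-1 tape=_[_]ab__   (p3,_)→(p4,c,R)
state=p4 head=0 tape=_c[a]b__   (p4,a)→(p0,a,R)
state=p0 head=1 tape=_ca[b]__   (p0,b)→(p3,a,L)
state=p3 head=0 tape=_c[a]a__   (p3,a)→(p2,a,L)
state=p2 head=-1 tape=_[c]aa__   (p2,c)→(p2,_,L)
state=p2 head=-2 tape=[_]_aa__   (p2,_)→(p2,a,R)
state=p2 head=-1 tape=a[_]aa__   (p2,_)→(p2,a,R)
state=p2 head=0 tape=aa[a]a__   (p2,a)→(p4,c,R)
state=p4 head=1 tape=aac[a]__   (p4,a)→(p0,a,R)
state=p0 head=2 tape=aaca[_]_   (p0,_)→(p4,a,R)
state=p4 head=3 tape=aacaa[_]   (p4,_)→(p0,c,L)
state=p0 head=2 tape=aaca[a]c   (p0,a)→(p0,b,L)
state=p0 head=1 tape=aac[a]bc   (p0,a)→(p0,b,L)
state=p0 head=0 tape=aa[c]bbc   (p0,c)→(p1,a,L)
state=p1 head=-1 tape=a[a]abbc   (p1,a)→(p3,_,R)
state=p3 head=0 tape=a_[a]bbc   (p3,a)→(p2,a,L)
state=p2 head=-1 tape=a[_]abbc   (p2,_)→(p2,a,R)
state=p2 head=0 tape=aa[a]bbc   (p2,a)→(p4,c,R)
state=p4 head=1 tape=aac[b]bc   (p4,b)→(p2,c,R)
state=p2 head=2 tape=aacc[b]c
M halts after 20 transitions.

20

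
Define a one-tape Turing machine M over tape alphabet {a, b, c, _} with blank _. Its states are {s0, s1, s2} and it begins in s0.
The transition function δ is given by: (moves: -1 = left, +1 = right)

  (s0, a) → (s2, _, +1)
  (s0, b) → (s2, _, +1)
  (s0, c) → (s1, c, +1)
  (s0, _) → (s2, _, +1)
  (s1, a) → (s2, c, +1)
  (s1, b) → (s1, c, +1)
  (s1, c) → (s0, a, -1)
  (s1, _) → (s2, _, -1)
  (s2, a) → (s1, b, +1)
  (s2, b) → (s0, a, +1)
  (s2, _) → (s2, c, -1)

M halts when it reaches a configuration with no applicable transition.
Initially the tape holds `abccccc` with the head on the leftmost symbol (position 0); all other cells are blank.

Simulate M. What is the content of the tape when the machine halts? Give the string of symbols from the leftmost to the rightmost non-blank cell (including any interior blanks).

accccc

state=s0 head=0 tape=[a]bccccc   (s0,a)→(s2,_,+1)
state=s2 head=1 tape=_[b]ccccc   (s2,b)→(s0,a,+1)
state=s0 head=2 tape=_a[c]cccc   (s0,c)→(s1,c,+1)
state=s1 head=3 tape=_ac[c]ccc   (s1,c)→(s0,a,-1)
state=s0 head=2 tape=_a[c]accc   (s0,c)→(s1,c,+1)
state=s1 head=3 tape=_ac[a]ccc   (s1,a)→(s2,c,+1)
state=s2 head=4 tape=_acc[c]cc
The non-blank tape span at halt is accccc.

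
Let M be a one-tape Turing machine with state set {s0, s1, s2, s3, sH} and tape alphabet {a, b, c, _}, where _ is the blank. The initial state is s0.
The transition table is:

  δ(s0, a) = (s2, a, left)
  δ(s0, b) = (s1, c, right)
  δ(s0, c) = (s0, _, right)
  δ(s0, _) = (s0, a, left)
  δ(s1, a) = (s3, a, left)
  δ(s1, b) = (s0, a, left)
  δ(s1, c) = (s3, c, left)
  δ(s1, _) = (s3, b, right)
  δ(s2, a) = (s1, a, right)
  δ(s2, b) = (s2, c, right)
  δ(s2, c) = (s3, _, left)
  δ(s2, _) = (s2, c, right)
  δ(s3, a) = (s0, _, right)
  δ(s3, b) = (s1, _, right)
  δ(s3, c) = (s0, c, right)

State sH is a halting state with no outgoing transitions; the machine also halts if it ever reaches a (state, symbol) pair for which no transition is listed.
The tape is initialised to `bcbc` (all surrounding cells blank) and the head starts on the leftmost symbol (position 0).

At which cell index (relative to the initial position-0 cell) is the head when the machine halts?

6

s0 | [b]cbc___   read b → write c, move right, go to s1
s1 | c[c]bc___   read c → write c, move left, go to s3
s3 | [c]cbc___   read c → write c, move right, go to s0
s0 | c[c]bc___   read c → write _, move right, go to s0
s0 | c_[b]c___   read b → write c, move right, go to s1
s1 | c_c[c]___   read c → write c, move left, go to s3
s3 | c_[c]c___   read c → write c, move right, go to s0
s0 | c_c[c]___   read c → write _, move right, go to s0
s0 | c_c_[_]__   read _ → write a, move left, go to s0
s0 | c_c[_]a__   read _ → write a, move left, go to s0
s0 | c_[c]aa__   read c → write _, move right, go to s0
s0 | c__[a]a__   read a → write a, move left, go to s2
s2 | c_[_]aa__   read _ → write c, move right, go to s2
s2 | c_c[a]a__   read a → write a, move right, go to s1
s1 | c_ca[a]__   read a → write a, move left, go to s3
s3 | c_c[a]a__   read a → write _, move right, go to s0
s0 | c_c_[a]__   read a → write a, move left, go to s2
s2 | c_c[_]a__   read _ → write c, move right, go to s2
s2 | c_cc[a]__   read a → write a, move right, go to s1
s1 | c_cca[_]_   read _ → write b, move right, go to s3
s3 | c_ccab[_]
At halt the head is at cell 6.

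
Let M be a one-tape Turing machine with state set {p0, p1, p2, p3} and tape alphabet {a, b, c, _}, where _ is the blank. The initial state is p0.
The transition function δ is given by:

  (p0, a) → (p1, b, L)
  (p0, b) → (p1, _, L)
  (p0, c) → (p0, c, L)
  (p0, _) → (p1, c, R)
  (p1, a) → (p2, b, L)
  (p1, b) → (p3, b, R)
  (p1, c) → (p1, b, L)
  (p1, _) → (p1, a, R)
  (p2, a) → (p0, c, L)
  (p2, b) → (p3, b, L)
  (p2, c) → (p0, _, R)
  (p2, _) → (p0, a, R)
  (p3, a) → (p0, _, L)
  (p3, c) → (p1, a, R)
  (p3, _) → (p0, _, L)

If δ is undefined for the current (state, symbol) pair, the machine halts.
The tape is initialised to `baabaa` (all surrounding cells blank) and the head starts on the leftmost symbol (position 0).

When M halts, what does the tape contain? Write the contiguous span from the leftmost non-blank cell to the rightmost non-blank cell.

state=p0 head=0 tape=___[b]aabaa   (p0,b)→(p1,_,L)
state=p1 head=-1 tape=__[_]_aabaa   (p1,_)→(p1,a,R)
state=p1 head=0 tape=__a[_]aabaa   (p1,_)→(p1,a,R)
state=p1 head=1 tape=__aa[a]abaa   (p1,a)→(p2,b,L)
state=p2 head=0 tape=__a[a]babaa   (p2,a)→(p0,c,L)
state=p0 head=-1 tape=__[a]cbabaa   (p0,a)→(p1,b,L)
state=p1 head=-2 tape=_[_]bcbabaa   (p1,_)→(p1,a,R)
state=p1 head=-1 tape=_a[b]cbabaa   (p1,b)→(p3,b,R)
state=p3 head=0 tape=_ab[c]babaa   (p3,c)→(p1,a,R)
state=p1 head=1 tape=_aba[b]abaa   (p1,b)→(p3,b,R)
state=p3 head=2 tape=_abab[a]baa   (p3,a)→(p0,_,L)
state=p0 head=1 tape=_aba[b]_baa   (p0,b)→(p1,_,L)
state=p1 head=0 tape=_ab[a]__baa   (p1,a)→(p2,b,L)
state=p2 head=-1 tape=_a[b]b__baa   (p2,b)→(p3,b,L)
state=p3 head=-2 tape=_[a]bb__baa   (p3,a)→(p0,_,L)
state=p0 head=-3 tape=[_]_bb__baa   (p0,_)→(p1,c,R)
state=p1 head=-2 tape=c[_]bb__baa   (p1,_)→(p1,a,R)
state=p1 head=-1 tape=ca[b]b__baa   (p1,b)→(p3,b,R)
state=p3 head=0 tape=cab[b]__baa
The non-blank tape span at halt is cabb__baa.

cabb__baa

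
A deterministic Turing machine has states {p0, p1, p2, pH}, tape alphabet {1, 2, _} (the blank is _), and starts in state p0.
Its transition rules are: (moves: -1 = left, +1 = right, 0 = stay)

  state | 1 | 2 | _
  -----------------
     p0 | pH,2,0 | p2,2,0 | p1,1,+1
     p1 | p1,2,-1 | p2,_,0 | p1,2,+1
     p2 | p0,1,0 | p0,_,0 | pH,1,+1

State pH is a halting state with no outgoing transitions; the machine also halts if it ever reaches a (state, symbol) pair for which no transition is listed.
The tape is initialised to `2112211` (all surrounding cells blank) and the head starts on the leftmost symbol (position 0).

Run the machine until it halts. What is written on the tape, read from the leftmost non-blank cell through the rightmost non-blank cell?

21212211

state=p0 head=0 tape=_[2]112211   (p0,2)→(p2,2,0)
state=p2 head=0 tape=_[2]112211   (p2,2)→(p0,_,0)
state=p0 head=0 tape=_[_]112211   (p0,_)→(p1,1,+1)
state=p1 head=1 tape=_1[1]12211   (p1,1)→(p1,2,-1)
state=p1 head=0 tape=_[1]212211   (p1,1)→(p1,2,-1)
state=p1 head=-1 tape=[_]2212211   (p1,_)→(p1,2,+1)
state=p1 head=0 tape=2[2]212211   (p1,2)→(p2,_,0)
state=p2 head=0 tape=2[_]212211   (p2,_)→(pH,1,+1)
state=pH head=1 tape=21[2]12211
The non-blank tape span at halt is 21212211.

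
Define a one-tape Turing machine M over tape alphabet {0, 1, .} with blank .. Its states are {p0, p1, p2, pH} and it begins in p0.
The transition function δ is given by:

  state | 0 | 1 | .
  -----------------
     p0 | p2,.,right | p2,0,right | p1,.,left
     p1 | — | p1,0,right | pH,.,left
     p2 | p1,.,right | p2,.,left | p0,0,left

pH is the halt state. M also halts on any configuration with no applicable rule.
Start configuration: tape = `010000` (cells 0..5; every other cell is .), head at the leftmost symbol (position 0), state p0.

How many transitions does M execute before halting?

5

state=p0 head=0 tape=...[0]10000   (p0,0)→(p2,.,right)
state=p2 head=1 tape=....[1]0000   (p2,1)→(p2,.,left)
state=p2 head=0 tape=...[.].0000   (p2,.)→(p0,0,left)
state=p0 head=-1 tape=..[.]0.0000   (p0,.)→(p1,.,left)
state=p1 head=-2 tape=.[.].0.0000   (p1,.)→(pH,.,left)
state=pH head=-3 tape=[.]..0.0000
M halts after 5 transitions.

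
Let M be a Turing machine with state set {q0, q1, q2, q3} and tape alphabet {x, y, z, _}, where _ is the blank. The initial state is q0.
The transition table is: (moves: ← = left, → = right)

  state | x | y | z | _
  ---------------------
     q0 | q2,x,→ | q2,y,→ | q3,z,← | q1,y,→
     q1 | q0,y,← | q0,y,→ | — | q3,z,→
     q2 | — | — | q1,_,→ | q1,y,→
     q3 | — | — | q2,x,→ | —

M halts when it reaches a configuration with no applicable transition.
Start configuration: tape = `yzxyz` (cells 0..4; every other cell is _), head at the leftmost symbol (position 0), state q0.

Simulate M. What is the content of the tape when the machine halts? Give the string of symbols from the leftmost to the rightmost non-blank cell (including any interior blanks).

yyyy_z

state=q0 head=0 tape=[y]zxyz__   (q0,y)→(q2,y,→)
state=q2 head=1 tape=y[z]xyz__   (q2,z)→(q1,_,→)
state=q1 head=2 tape=y_[x]yz__   (q1,x)→(q0,y,←)
state=q0 head=1 tape=y[_]yyz__   (q0,_)→(q1,y,→)
state=q1 head=2 tape=yy[y]yz__   (q1,y)→(q0,y,→)
state=q0 head=3 tape=yyy[y]z__   (q0,y)→(q2,y,→)
state=q2 head=4 tape=yyyy[z]__   (q2,z)→(q1,_,→)
state=q1 head=5 tape=yyyy_[_]_   (q1,_)→(q3,z,→)
state=q3 head=6 tape=yyyy_z[_]
The non-blank tape span at halt is yyyy_z.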